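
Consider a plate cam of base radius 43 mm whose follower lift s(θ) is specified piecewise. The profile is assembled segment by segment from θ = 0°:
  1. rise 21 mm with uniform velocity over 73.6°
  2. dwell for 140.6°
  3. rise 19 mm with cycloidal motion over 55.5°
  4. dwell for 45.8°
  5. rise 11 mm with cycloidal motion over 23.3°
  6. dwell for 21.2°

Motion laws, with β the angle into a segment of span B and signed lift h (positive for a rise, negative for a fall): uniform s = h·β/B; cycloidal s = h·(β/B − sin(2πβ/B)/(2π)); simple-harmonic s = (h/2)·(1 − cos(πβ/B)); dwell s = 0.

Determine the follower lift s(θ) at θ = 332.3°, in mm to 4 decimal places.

seg 1 [0°–73.6°] uniform, h=21: full span → s += 21 → s = 21.0000
seg 2 [73.6°–214.2°] dwell: s stays 21.0000
seg 3 [214.2°–269.7°] cycloidal, h=19: full span → s += 19 → s = 40.0000
seg 4 [269.7°–315.5°] dwell: s stays 40.0000
seg 5 [315.5°–338.8°] cycloidal, h=11: θ=332.3° here. β=16.8, B=23.3. 11·(0.7210 − sin(2π·0.7210)/(2π)) = 9.6531 → s = 49.6531

49.6531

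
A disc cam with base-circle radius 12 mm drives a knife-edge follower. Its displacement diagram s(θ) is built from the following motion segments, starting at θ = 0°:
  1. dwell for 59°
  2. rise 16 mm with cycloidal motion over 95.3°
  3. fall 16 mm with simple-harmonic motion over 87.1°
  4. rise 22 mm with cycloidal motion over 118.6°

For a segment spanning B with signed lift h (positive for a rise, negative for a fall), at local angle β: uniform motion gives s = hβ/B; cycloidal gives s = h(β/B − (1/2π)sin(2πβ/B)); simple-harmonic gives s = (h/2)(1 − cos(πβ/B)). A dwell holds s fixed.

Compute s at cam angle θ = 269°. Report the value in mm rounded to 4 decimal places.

seg 1 [0°–59°] dwell: s stays 0.0000
seg 2 [59°–154.3°] cycloidal, h=16: full span → s += 16 → s = 16.0000
seg 3 [154.3°–241.4°] simple-harmonic, h=-16: full span → s += -16 → s = 0.0000
seg 4 [241.4°–360°] cycloidal, h=22: θ=269° here. β=27.6, B=118.6. 22·(0.2327 − sin(2π·0.2327)/(2π)) = 1.6390 → s = 1.6390

1.6390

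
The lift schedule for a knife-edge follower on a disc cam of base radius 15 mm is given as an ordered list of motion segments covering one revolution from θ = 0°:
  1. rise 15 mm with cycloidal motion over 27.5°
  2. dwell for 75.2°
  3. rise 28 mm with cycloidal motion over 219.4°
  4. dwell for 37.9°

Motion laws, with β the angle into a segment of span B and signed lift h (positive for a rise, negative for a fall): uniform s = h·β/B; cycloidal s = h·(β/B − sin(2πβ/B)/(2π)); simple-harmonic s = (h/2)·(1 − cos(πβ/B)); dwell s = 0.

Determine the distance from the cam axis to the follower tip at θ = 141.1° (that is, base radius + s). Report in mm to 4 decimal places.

seg 1 [0°–27.5°] cycloidal, h=15: full span → s += 15 → s = 15.0000
seg 2 [27.5°–102.7°] dwell: s stays 15.0000
seg 3 [102.7°–322.1°] cycloidal, h=28: θ=141.1° here. β=38.4, B=219.4. 28·(0.1750 − sin(2π·0.1750)/(2π)) = 0.9297 → s = 15.9297
radial distance = base radius + s = 15 + 15.9297 = 30.9297

30.9297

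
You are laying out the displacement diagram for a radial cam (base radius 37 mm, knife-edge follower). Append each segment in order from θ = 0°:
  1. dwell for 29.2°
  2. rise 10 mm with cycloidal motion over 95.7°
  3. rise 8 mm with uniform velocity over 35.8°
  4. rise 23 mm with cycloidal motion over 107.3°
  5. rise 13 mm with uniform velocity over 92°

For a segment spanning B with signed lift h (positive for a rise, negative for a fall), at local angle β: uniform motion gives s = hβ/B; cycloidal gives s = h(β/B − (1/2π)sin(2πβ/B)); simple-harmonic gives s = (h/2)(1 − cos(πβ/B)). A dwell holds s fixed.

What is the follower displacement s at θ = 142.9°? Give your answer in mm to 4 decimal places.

seg 1 [0°–29.2°] dwell: s stays 0.0000
seg 2 [29.2°–124.9°] cycloidal, h=10: full span → s += 10 → s = 10.0000
seg 3 [124.9°–160.7°] uniform, h=8: θ=142.9° here. β=18, B=35.8. 8·18/35.8 = 4.0223 → s = 14.0223

14.0223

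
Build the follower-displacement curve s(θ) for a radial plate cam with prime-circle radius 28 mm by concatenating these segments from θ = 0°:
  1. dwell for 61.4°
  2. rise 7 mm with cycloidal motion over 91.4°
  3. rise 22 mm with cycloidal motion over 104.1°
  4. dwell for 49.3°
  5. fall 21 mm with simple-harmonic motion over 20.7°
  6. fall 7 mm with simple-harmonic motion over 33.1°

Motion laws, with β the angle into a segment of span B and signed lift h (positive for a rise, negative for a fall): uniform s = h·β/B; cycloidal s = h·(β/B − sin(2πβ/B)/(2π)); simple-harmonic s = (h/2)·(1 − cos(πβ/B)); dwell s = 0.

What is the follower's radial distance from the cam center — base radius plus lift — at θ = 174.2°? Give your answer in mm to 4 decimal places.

seg 1 [0°–61.4°] dwell: s stays 0.0000
seg 2 [61.4°–152.8°] cycloidal, h=7: full span → s += 7 → s = 7.0000
seg 3 [152.8°–256.9°] cycloidal, h=22: θ=174.2° here. β=21.4, B=104.1. 22·(0.2056 − sin(2π·0.2056)/(2π)) = 1.1567 → s = 8.1567
radial distance = base radius + s = 28 + 8.1567 = 36.1567

36.1567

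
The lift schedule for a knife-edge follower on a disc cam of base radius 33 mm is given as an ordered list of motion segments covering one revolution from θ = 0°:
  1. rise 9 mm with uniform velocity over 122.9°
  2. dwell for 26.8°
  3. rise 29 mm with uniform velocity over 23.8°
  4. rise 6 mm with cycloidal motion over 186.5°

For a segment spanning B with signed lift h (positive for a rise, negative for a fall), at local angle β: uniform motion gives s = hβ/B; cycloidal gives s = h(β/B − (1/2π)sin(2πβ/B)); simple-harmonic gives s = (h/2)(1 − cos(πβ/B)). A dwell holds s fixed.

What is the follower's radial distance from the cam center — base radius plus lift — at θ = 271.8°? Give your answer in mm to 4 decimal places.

seg 1 [0°–122.9°] uniform, h=9: full span → s += 9 → s = 9.0000
seg 2 [122.9°–149.7°] dwell: s stays 9.0000
seg 3 [149.7°–173.5°] uniform, h=29: full span → s += 29 → s = 38.0000
seg 4 [173.5°–360°] cycloidal, h=6: θ=271.8° here. β=98.3, B=186.5. 6·(0.5271 − sin(2π·0.5271)/(2π)) = 3.3242 → s = 41.3242
radial distance = base radius + s = 33 + 41.3242 = 74.3242

74.3242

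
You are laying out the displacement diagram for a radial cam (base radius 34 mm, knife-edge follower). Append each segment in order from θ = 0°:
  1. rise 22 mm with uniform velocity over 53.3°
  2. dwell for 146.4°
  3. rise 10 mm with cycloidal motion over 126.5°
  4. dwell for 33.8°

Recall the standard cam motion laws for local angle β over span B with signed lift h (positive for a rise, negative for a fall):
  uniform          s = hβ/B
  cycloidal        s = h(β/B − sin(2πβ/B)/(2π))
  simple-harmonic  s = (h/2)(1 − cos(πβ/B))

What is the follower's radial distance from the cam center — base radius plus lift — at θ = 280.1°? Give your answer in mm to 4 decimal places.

seg 1 [0°–53.3°] uniform, h=22: full span → s += 22 → s = 22.0000
seg 2 [53.3°–199.7°] dwell: s stays 22.0000
seg 3 [199.7°–326.2°] cycloidal, h=10: θ=280.1° here. β=80.4, B=126.5. 10·(0.6356 − sin(2π·0.6356)/(2π)) = 7.5534 → s = 29.5534
radial distance = base radius + s = 34 + 29.5534 = 63.5534

63.5534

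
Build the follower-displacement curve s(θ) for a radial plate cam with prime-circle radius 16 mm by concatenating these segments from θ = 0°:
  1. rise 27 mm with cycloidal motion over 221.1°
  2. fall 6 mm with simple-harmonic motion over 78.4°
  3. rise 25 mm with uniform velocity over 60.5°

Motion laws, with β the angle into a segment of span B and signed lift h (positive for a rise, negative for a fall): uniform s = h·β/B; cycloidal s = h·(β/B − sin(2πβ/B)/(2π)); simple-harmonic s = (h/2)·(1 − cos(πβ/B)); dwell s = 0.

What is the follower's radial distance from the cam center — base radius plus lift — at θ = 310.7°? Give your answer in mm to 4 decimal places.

seg 1 [0°–221.1°] cycloidal, h=27: full span → s += 27 → s = 27.0000
seg 2 [221.1°–299.5°] simple-harmonic, h=-6: full span → s += -6 → s = 21.0000
seg 3 [299.5°–360°] uniform, h=25: θ=310.7° here. β=11.2, B=60.5. 25·11.2/60.5 = 4.6281 → s = 25.6281
radial distance = base radius + s = 16 + 25.6281 = 41.6281

41.6281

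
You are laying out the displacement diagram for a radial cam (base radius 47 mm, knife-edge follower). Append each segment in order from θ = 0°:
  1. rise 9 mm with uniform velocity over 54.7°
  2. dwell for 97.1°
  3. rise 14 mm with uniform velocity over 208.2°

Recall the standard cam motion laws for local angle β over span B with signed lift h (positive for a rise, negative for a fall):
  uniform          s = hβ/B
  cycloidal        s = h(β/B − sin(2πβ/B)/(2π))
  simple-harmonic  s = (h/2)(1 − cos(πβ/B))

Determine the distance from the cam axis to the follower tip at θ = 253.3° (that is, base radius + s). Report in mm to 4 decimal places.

seg 1 [0°–54.7°] uniform, h=9: full span → s += 9 → s = 9.0000
seg 2 [54.7°–151.8°] dwell: s stays 9.0000
seg 3 [151.8°–360°] uniform, h=14: θ=253.3° here. β=101.5, B=208.2. 14·101.5/208.2 = 6.8252 → s = 15.8252
radial distance = base radius + s = 47 + 15.8252 = 62.8252

62.8252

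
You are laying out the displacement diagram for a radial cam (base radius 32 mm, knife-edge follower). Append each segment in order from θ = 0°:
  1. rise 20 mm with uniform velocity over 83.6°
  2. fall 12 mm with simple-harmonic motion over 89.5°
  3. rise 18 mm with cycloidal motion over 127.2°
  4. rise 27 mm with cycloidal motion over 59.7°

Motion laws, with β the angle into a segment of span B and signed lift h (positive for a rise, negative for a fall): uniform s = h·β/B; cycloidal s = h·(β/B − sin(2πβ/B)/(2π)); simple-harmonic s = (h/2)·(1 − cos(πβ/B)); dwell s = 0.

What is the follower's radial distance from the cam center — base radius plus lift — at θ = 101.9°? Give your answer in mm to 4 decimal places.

seg 1 [0°–83.6°] uniform, h=20: full span → s += 20 → s = 20.0000
seg 2 [83.6°–173.1°] simple-harmonic, h=-12: θ=101.9° here. β=18.3, B=89.5. -12/2·(1 − cos(π·0.2045)) = -1.1959 → s = 18.8041
radial distance = base radius + s = 32 + 18.8041 = 50.8041

50.8041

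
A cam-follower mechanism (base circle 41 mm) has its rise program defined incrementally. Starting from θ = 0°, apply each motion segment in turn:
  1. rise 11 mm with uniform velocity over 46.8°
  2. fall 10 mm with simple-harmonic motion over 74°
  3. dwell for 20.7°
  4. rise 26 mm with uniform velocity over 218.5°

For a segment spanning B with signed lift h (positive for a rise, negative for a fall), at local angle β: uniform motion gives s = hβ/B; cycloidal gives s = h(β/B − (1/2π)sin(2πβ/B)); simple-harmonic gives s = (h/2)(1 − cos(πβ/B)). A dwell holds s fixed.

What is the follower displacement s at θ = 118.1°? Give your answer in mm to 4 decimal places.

seg 1 [0°–46.8°] uniform, h=11: full span → s += 11 → s = 11.0000
seg 2 [46.8°–120.8°] simple-harmonic, h=-10: θ=118.1° here. β=71.3, B=74. -10/2·(1 − cos(π·0.9635)) = -9.9672 → s = 1.0328

1.0328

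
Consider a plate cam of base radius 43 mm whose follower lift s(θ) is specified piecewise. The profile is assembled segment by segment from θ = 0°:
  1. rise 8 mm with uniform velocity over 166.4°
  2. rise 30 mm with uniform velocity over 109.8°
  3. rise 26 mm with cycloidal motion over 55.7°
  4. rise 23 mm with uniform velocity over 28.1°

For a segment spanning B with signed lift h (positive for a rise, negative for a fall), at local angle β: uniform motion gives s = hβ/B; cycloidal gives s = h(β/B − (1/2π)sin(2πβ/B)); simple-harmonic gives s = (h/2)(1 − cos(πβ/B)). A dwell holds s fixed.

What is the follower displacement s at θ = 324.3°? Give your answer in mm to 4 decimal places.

seg 1 [0°–166.4°] uniform, h=8: full span → s += 8 → s = 8.0000
seg 2 [166.4°–276.2°] uniform, h=30: full span → s += 30 → s = 38.0000
seg 3 [276.2°–331.9°] cycloidal, h=26: θ=324.3° here. β=48.1, B=55.7. 26·(0.8636 − sin(2π·0.8636)/(2π)) = 25.5811 → s = 63.5811

63.5811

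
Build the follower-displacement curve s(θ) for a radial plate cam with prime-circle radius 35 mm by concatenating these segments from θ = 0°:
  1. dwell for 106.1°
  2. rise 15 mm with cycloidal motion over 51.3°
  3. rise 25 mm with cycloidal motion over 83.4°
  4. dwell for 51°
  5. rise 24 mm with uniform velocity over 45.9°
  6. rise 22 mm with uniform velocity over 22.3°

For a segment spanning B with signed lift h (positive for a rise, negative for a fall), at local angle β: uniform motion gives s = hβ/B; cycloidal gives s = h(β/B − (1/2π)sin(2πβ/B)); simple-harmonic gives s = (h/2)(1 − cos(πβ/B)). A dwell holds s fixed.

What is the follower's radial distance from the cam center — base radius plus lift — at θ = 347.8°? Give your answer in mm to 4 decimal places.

seg 1 [0°–106.1°] dwell: s stays 0.0000
seg 2 [106.1°–157.4°] cycloidal, h=15: full span → s += 15 → s = 15.0000
seg 3 [157.4°–240.8°] cycloidal, h=25: full span → s += 25 → s = 40.0000
seg 4 [240.8°–291.8°] dwell: s stays 40.0000
seg 5 [291.8°–337.7°] uniform, h=24: full span → s += 24 → s = 64.0000
seg 6 [337.7°–360°] uniform, h=22: θ=347.8° here. β=10.1, B=22.3. 22·10.1/22.3 = 9.9641 → s = 73.9641
radial distance = base radius + s = 35 + 73.9641 = 108.9641

108.9641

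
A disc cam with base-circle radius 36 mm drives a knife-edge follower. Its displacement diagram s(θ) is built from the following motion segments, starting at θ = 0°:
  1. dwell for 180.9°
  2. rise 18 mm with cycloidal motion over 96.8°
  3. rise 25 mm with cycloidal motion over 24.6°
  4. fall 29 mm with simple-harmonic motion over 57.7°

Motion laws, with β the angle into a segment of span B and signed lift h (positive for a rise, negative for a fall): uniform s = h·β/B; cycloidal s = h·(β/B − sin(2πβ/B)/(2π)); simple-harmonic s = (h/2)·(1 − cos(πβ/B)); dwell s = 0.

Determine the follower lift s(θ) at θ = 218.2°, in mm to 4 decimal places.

seg 1 [0°–180.9°] dwell: s stays 0.0000
seg 2 [180.9°–277.7°] cycloidal, h=18: θ=218.2° here. β=37.3, B=96.8. 18·(0.3853 − sin(2π·0.3853)/(2π)) = 5.0459 → s = 5.0459

5.0459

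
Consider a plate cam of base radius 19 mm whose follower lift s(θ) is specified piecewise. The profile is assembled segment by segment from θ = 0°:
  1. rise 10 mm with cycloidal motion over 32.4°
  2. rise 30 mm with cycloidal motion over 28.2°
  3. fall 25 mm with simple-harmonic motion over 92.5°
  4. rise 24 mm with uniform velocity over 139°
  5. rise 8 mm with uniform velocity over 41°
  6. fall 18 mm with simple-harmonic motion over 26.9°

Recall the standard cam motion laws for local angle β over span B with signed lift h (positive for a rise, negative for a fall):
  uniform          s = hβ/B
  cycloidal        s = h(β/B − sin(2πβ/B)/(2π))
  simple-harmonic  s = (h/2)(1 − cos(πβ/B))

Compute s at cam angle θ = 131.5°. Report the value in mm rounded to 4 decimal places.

seg 1 [0°–32.4°] cycloidal, h=10: full span → s += 10 → s = 10.0000
seg 2 [32.4°–60.6°] cycloidal, h=30: full span → s += 30 → s = 40.0000
seg 3 [60.6°–153.1°] simple-harmonic, h=-25: θ=131.5° here. β=70.9, B=92.5. -25/2·(1 − cos(π·0.7665)) = -21.7846 → s = 18.2154

18.2154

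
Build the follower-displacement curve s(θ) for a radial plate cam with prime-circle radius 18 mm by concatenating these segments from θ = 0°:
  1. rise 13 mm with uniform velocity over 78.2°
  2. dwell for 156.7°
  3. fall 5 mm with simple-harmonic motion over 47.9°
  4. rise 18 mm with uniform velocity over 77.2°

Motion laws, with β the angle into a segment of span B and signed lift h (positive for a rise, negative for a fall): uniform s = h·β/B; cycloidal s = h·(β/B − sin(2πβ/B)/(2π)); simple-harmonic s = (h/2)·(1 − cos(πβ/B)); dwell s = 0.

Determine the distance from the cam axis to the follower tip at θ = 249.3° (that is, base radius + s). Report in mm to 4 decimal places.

seg 1 [0°–78.2°] uniform, h=13: full span → s += 13 → s = 13.0000
seg 2 [78.2°–234.9°] dwell: s stays 13.0000
seg 3 [234.9°–282.8°] simple-harmonic, h=-5: θ=249.3° here. β=14.4, B=47.9. -5/2·(1 − cos(π·0.3006)) = -1.0345 → s = 11.9655
radial distance = base radius + s = 18 + 11.9655 = 29.9655

29.9655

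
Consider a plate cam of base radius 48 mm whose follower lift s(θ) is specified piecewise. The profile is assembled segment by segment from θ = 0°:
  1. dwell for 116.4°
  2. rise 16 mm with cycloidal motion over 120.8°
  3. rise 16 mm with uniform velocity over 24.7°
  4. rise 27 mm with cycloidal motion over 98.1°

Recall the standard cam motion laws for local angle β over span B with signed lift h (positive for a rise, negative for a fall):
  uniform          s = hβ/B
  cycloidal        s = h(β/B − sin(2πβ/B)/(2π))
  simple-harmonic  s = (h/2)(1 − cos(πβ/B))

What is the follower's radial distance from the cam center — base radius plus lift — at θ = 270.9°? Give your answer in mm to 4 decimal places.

seg 1 [0°–116.4°] dwell: s stays 0.0000
seg 2 [116.4°–237.2°] cycloidal, h=16: full span → s += 16 → s = 16.0000
seg 3 [237.2°–261.9°] uniform, h=16: full span → s += 16 → s = 32.0000
seg 4 [261.9°–360°] cycloidal, h=27: θ=270.9° here. β=9, B=98.1. 27·(0.0917 − sin(2π·0.0917)/(2π)) = 0.1349 → s = 32.1349
radial distance = base radius + s = 48 + 32.1349 = 80.1349

80.1349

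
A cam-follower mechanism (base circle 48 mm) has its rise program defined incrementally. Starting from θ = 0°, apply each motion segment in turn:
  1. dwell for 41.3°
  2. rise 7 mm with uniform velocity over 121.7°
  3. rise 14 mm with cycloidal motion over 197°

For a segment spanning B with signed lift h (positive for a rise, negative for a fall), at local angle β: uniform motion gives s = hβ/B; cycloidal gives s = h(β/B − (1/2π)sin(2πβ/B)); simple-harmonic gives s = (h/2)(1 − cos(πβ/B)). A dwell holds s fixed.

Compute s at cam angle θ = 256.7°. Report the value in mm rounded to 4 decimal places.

seg 1 [0°–41.3°] dwell: s stays 0.0000
seg 2 [41.3°–163°] uniform, h=7: full span → s += 7 → s = 7.0000
seg 3 [163°–360°] cycloidal, h=14: θ=256.7° here. β=93.7, B=197. 14·(0.4756 − sin(2π·0.4756)/(2π)) = 6.3191 → s = 13.3191

13.3191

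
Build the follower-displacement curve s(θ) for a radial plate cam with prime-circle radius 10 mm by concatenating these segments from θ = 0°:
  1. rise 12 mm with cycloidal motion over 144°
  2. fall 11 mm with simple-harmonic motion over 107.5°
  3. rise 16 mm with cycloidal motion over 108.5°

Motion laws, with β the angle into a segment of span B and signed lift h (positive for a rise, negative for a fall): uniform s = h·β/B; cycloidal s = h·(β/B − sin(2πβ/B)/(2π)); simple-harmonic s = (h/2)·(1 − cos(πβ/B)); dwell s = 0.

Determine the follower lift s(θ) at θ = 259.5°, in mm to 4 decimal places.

seg 1 [0°–144°] cycloidal, h=12: full span → s += 12 → s = 12.0000
seg 2 [144°–251.5°] simple-harmonic, h=-11: full span → s += -11 → s = 1.0000
seg 3 [251.5°–360°] cycloidal, h=16: θ=259.5° here. β=8, B=108.5. 16·(0.0737 − sin(2π·0.0737)/(2π)) = 0.0417 → s = 1.0417

1.0417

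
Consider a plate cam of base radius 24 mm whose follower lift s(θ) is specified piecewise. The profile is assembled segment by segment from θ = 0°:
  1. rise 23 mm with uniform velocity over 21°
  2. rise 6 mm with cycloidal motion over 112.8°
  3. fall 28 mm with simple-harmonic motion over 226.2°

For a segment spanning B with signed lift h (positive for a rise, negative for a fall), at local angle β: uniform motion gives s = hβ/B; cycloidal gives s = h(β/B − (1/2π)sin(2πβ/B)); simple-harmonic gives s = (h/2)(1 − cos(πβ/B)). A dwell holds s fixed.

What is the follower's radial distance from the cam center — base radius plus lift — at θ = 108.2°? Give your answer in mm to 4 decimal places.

seg 1 [0°–21°] uniform, h=23: full span → s += 23 → s = 23.0000
seg 2 [21°–133.8°] cycloidal, h=6: θ=108.2° here. β=87.2, B=112.8. 6·(0.7730 − sin(2π·0.7730)/(2π)) = 5.5832 → s = 28.5832
radial distance = base radius + s = 24 + 28.5832 = 52.5832

52.5832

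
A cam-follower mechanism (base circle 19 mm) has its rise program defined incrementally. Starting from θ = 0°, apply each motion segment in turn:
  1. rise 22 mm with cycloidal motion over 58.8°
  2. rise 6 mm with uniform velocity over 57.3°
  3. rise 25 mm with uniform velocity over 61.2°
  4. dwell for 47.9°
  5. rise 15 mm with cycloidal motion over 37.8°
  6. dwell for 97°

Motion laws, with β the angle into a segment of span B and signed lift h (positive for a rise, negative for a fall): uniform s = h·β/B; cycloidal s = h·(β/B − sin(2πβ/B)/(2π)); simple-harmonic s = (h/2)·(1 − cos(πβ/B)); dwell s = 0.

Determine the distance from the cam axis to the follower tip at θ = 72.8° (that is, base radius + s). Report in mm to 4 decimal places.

seg 1 [0°–58.8°] cycloidal, h=22: full span → s += 22 → s = 22.0000
seg 2 [58.8°–116.1°] uniform, h=6: θ=72.8° here. β=14, B=57.3. 6·14/57.3 = 1.4660 → s = 23.4660
radial distance = base radius + s = 19 + 23.4660 = 42.4660

42.4660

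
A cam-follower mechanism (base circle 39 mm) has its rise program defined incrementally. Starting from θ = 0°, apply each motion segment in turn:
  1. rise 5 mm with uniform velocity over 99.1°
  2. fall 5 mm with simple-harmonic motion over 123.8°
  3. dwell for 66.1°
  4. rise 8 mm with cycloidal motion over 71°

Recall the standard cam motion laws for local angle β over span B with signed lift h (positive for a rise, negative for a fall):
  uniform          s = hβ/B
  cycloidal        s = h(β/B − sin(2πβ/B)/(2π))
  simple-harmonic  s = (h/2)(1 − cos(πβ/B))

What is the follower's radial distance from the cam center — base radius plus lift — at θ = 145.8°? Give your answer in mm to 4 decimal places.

seg 1 [0°–99.1°] uniform, h=5: full span → s += 5 → s = 5.0000
seg 2 [99.1°–222.9°] simple-harmonic, h=-5: θ=145.8° here. β=46.7, B=123.8. -5/2·(1 − cos(π·0.3772)) = -1.5594 → s = 3.4406
radial distance = base radius + s = 39 + 3.4406 = 42.4406

42.4406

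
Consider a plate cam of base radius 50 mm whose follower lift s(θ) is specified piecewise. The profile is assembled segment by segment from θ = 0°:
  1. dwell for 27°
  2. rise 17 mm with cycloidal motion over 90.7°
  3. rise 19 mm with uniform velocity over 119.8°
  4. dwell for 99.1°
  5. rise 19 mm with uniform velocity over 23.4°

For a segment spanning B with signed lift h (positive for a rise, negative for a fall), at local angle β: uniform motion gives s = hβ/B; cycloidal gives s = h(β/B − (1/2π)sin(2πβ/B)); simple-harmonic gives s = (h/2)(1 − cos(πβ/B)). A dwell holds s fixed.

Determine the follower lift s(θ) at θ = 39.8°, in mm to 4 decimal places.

seg 1 [0°–27°] dwell: s stays 0.0000
seg 2 [27°–117.7°] cycloidal, h=17: θ=39.8° here. β=12.8, B=90.7. 17·(0.1411 − sin(2π·0.1411)/(2π)) = 0.3023 → s = 0.3023

0.3023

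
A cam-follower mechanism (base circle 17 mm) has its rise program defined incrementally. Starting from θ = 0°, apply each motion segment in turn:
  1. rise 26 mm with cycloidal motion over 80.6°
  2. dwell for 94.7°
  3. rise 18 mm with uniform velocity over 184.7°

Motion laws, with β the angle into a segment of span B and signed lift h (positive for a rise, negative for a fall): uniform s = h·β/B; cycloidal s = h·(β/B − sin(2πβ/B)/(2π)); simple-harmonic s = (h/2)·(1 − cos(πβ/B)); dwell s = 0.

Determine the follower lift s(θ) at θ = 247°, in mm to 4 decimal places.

seg 1 [0°–80.6°] cycloidal, h=26: full span → s += 26 → s = 26.0000
seg 2 [80.6°–175.3°] dwell: s stays 26.0000
seg 3 [175.3°–360°] uniform, h=18: θ=247° here. β=71.7, B=184.7. 18·71.7/184.7 = 6.9875 → s = 32.9875

32.9875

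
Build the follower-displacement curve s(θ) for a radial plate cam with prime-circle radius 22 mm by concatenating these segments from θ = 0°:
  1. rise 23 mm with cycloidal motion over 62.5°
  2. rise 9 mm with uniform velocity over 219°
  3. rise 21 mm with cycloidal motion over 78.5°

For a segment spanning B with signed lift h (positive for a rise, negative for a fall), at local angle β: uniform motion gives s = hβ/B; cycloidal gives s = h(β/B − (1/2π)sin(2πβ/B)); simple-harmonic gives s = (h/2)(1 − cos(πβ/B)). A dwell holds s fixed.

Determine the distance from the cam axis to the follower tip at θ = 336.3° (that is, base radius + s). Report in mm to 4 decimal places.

seg 1 [0°–62.5°] cycloidal, h=23: full span → s += 23 → s = 23.0000
seg 2 [62.5°–281.5°] uniform, h=9: full span → s += 9 → s = 32.0000
seg 3 [281.5°–360°] cycloidal, h=21: θ=336.3° here. β=54.8, B=78.5. 21·(0.6981 − sin(2π·0.6981)/(2π)) = 17.8259 → s = 49.8259
radial distance = base radius + s = 22 + 49.8259 = 71.8259

71.8259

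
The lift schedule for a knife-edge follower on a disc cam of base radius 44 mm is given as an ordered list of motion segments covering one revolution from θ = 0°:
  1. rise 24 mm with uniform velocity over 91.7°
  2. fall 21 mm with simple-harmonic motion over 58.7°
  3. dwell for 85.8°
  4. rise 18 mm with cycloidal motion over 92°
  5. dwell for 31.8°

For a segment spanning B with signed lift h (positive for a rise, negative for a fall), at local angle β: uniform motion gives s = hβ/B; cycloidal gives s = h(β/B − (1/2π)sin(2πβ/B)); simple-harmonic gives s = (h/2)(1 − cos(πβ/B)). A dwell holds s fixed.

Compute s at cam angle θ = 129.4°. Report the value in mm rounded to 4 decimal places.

seg 1 [0°–91.7°] uniform, h=24: full span → s += 24 → s = 24.0000
seg 2 [91.7°–150.4°] simple-harmonic, h=-21: θ=129.4° here. β=37.7, B=58.7. -21/2·(1 − cos(π·0.6422)) = -15.0377 → s = 8.9623

8.9623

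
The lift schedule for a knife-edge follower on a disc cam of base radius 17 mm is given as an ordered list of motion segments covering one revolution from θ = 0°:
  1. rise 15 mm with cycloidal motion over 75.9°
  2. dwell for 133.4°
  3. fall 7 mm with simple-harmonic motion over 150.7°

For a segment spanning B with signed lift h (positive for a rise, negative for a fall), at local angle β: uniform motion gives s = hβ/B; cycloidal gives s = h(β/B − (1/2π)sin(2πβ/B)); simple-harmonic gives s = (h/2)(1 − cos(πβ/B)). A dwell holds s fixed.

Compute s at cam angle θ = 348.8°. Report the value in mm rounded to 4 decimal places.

seg 1 [0°–75.9°] cycloidal, h=15: full span → s += 15 → s = 15.0000
seg 2 [75.9°–209.3°] dwell: s stays 15.0000
seg 3 [209.3°–360°] simple-harmonic, h=-7: θ=348.8° here. β=139.5, B=150.7. -7/2·(1 − cos(π·0.9257)) = -6.9050 → s = 8.0950

8.0950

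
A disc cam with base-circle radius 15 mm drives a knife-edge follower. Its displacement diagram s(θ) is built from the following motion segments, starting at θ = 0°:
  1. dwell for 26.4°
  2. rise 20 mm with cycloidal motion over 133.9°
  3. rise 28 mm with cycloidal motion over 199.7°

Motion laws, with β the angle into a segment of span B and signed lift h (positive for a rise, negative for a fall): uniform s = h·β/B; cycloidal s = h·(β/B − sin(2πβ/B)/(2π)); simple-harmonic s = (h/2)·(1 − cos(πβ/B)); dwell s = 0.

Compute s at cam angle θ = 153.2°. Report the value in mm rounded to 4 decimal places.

seg 1 [0°–26.4°] dwell: s stays 0.0000
seg 2 [26.4°–160.3°] cycloidal, h=20: θ=153.2° here. β=126.8, B=133.9. 20·(0.9470 − sin(2π·0.9470)/(2π)) = 19.9805 → s = 19.9805

19.9805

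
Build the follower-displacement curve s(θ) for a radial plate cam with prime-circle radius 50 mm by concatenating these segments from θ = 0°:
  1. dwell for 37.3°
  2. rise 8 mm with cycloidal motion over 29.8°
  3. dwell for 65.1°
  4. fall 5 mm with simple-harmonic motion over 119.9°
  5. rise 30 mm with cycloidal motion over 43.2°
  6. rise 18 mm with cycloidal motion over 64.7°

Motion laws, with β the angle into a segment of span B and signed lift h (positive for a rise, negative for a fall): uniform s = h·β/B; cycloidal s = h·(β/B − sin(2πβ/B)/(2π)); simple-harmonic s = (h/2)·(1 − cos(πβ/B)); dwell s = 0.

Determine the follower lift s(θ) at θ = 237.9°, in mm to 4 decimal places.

seg 1 [0°–37.3°] dwell: s stays 0.0000
seg 2 [37.3°–67.1°] cycloidal, h=8: full span → s += 8 → s = 8.0000
seg 3 [67.1°–132.2°] dwell: s stays 8.0000
seg 4 [132.2°–252.1°] simple-harmonic, h=-5: θ=237.9° here. β=105.7, B=119.9. -5/2·(1 − cos(π·0.8816)) = -4.8289 → s = 3.1711

3.1711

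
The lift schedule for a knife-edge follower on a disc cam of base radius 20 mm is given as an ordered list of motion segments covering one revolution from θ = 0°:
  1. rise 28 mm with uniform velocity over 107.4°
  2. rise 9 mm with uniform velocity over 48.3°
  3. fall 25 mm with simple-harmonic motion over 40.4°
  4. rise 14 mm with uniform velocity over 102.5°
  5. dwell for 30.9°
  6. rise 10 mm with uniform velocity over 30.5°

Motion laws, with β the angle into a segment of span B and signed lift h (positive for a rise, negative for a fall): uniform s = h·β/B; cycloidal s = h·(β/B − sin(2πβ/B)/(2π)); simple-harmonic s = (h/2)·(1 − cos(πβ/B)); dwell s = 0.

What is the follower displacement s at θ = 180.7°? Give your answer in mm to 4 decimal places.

seg 1 [0°–107.4°] uniform, h=28: full span → s += 28 → s = 28.0000
seg 2 [107.4°–155.7°] uniform, h=9: full span → s += 9 → s = 37.0000
seg 3 [155.7°–196.1°] simple-harmonic, h=-25: θ=180.7° here. β=25, B=40.4. -25/2·(1 − cos(π·0.6188)) = -17.0581 → s = 19.9419

19.9419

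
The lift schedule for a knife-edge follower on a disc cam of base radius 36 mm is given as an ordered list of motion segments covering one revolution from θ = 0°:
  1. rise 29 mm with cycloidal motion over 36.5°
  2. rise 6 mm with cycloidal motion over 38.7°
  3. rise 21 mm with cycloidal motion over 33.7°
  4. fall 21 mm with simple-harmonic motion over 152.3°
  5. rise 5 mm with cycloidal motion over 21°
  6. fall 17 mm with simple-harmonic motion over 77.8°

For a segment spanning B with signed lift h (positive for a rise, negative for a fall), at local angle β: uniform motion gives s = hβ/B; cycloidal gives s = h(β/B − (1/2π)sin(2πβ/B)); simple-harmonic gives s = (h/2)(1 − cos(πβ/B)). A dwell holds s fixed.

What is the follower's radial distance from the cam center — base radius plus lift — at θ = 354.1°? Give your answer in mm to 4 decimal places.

seg 1 [0°–36.5°] cycloidal, h=29: full span → s += 29 → s = 29.0000
seg 2 [36.5°–75.2°] cycloidal, h=6: full span → s += 6 → s = 35.0000
seg 3 [75.2°–108.9°] cycloidal, h=21: full span → s += 21 → s = 56.0000
seg 4 [108.9°–261.2°] simple-harmonic, h=-21: full span → s += -21 → s = 35.0000
seg 5 [261.2°–282.2°] cycloidal, h=5: full span → s += 5 → s = 40.0000
seg 6 [282.2°–360°] simple-harmonic, h=-17: θ=354.1° here. β=71.9, B=77.8. -17/2·(1 − cos(π·0.9242)) = -16.7599 → s = 23.2401
radial distance = base radius + s = 36 + 23.2401 = 59.2401

59.2401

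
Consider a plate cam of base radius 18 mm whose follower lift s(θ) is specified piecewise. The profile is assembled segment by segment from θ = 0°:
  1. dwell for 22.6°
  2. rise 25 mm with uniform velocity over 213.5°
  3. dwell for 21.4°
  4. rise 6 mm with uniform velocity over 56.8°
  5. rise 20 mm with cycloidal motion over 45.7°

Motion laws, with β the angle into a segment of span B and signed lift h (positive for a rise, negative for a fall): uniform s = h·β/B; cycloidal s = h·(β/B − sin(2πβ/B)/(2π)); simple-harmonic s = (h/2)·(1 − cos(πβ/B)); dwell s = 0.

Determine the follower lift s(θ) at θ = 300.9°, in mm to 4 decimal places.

seg 1 [0°–22.6°] dwell: s stays 0.0000
seg 2 [22.6°–236.1°] uniform, h=25: full span → s += 25 → s = 25.0000
seg 3 [236.1°–257.5°] dwell: s stays 25.0000
seg 4 [257.5°–314.3°] uniform, h=6: θ=300.9° here. β=43.4, B=56.8. 6·43.4/56.8 = 4.5845 → s = 29.5845

29.5845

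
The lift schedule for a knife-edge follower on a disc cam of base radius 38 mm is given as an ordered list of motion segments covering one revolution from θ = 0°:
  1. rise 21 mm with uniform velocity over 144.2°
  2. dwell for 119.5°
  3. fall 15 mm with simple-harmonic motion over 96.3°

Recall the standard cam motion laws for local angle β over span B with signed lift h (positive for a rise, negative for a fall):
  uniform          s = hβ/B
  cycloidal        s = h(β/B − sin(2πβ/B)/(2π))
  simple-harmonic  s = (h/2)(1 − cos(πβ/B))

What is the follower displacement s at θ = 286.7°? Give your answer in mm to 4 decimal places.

seg 1 [0°–144.2°] uniform, h=21: full span → s += 21 → s = 21.0000
seg 2 [144.2°–263.7°] dwell: s stays 21.0000
seg 3 [263.7°–360°] simple-harmonic, h=-15: θ=286.7° here. β=23, B=96.3. -15/2·(1 − cos(π·0.2388)) = -2.0140 → s = 18.9860

18.9860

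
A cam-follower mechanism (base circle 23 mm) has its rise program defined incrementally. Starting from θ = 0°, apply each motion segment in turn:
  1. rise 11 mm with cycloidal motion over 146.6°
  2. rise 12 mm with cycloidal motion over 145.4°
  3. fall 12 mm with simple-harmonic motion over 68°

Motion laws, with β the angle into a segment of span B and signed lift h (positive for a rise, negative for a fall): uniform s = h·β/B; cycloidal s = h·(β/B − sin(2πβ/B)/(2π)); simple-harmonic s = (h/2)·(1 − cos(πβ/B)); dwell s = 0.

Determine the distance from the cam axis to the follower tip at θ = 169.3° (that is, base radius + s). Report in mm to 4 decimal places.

seg 1 [0°–146.6°] cycloidal, h=11: full span → s += 11 → s = 11.0000
seg 2 [146.6°–292°] cycloidal, h=12: θ=169.3° here. β=22.7, B=145.4. 12·(0.1561 − sin(2π·0.1561)/(2π)) = 0.2863 → s = 11.2863
radial distance = base radius + s = 23 + 11.2863 = 34.2863

34.2863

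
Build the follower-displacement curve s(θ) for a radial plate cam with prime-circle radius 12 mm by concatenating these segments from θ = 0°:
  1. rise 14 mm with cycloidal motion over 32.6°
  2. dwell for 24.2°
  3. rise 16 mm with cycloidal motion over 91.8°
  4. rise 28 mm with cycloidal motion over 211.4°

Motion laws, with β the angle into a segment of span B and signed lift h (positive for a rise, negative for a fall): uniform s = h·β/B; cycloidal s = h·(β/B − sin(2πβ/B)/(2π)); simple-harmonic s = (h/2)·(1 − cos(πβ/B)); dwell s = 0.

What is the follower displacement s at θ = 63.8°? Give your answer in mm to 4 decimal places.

seg 1 [0°–32.6°] cycloidal, h=14: full span → s += 14 → s = 14.0000
seg 2 [32.6°–56.8°] dwell: s stays 14.0000
seg 3 [56.8°–148.6°] cycloidal, h=16: θ=63.8° here. β=7, B=91.8. 16·(0.0763 − sin(2π·0.0763)/(2π)) = 0.0461 → s = 14.0461

14.0461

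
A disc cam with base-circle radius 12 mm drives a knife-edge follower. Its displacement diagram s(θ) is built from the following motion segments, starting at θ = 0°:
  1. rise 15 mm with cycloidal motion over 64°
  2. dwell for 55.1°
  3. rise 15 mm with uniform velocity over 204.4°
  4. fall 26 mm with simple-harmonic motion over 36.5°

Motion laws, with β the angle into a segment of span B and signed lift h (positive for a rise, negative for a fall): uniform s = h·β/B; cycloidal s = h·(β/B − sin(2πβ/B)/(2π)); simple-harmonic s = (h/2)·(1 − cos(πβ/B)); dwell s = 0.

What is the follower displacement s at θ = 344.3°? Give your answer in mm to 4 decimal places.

seg 1 [0°–64°] cycloidal, h=15: full span → s += 15 → s = 15.0000
seg 2 [64°–119.1°] dwell: s stays 15.0000
seg 3 [119.1°–323.5°] uniform, h=15: full span → s += 15 → s = 30.0000
seg 4 [323.5°–360°] simple-harmonic, h=-26: θ=344.3° here. β=20.8, B=36.5. -26/2·(1 − cos(π·0.5699)) = -15.8304 → s = 14.1696

14.1696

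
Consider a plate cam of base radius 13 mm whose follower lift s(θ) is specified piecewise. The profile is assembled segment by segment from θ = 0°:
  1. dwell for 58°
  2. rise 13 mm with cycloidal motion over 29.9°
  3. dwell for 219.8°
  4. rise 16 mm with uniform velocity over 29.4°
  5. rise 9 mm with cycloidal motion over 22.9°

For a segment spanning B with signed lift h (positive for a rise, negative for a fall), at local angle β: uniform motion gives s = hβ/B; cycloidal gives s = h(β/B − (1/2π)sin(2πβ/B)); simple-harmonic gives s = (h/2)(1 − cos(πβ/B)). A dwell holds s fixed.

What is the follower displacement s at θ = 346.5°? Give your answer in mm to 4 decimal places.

seg 1 [0°–58°] dwell: s stays 0.0000
seg 2 [58°–87.9°] cycloidal, h=13: full span → s += 13 → s = 13.0000
seg 3 [87.9°–307.7°] dwell: s stays 13.0000
seg 4 [307.7°–337.1°] uniform, h=16: full span → s += 16 → s = 29.0000
seg 5 [337.1°–360°] cycloidal, h=9: θ=346.5° here. β=9.4, B=22.9. 9·(0.4105 − sin(2π·0.4105)/(2π)) = 2.9305 → s = 31.9305

31.9305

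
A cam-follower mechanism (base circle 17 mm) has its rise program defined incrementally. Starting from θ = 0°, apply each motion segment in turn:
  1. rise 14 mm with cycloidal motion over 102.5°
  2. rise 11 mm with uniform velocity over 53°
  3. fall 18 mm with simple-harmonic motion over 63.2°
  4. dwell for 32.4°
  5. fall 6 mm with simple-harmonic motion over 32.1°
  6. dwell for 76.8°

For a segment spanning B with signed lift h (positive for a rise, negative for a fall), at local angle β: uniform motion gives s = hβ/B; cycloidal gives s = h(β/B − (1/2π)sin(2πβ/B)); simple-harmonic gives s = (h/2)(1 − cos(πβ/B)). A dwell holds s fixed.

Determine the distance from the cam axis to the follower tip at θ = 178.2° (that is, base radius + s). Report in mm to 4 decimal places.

seg 1 [0°–102.5°] cycloidal, h=14: full span → s += 14 → s = 14.0000
seg 2 [102.5°–155.5°] uniform, h=11: full span → s += 11 → s = 25.0000
seg 3 [155.5°–218.7°] simple-harmonic, h=-18: θ=178.2° here. β=22.7, B=63.2. -18/2·(1 − cos(π·0.3592)) = -5.1469 → s = 19.8531
radial distance = base radius + s = 17 + 19.8531 = 36.8531

36.8531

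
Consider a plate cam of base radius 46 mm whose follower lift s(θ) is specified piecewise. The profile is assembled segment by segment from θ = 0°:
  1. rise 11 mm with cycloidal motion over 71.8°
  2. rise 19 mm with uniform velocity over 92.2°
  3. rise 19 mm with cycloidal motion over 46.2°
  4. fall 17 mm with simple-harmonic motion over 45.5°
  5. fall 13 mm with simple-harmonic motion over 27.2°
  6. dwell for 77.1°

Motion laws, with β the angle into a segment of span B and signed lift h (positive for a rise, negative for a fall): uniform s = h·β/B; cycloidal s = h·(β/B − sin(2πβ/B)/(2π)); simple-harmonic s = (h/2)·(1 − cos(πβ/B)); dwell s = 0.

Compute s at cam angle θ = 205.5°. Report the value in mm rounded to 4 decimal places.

seg 1 [0°–71.8°] cycloidal, h=11: full span → s += 11 → s = 11.0000
seg 2 [71.8°–164°] uniform, h=19: full span → s += 19 → s = 30.0000
seg 3 [164°–210.2°] cycloidal, h=19: θ=205.5° here. β=41.5, B=46.2. 19·(0.8983 − sin(2π·0.8983)/(2π)) = 18.8710 → s = 48.8710

48.8710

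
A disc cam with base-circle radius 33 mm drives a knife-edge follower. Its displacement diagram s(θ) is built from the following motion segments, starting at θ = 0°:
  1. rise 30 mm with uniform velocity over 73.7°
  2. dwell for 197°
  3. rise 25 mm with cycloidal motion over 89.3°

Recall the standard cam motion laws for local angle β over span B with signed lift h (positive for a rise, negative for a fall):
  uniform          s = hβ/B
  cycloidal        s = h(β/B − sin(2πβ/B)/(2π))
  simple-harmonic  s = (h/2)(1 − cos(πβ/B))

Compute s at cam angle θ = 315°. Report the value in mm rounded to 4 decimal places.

seg 1 [0°–73.7°] uniform, h=30: full span → s += 30 → s = 30.0000
seg 2 [73.7°–270.7°] dwell: s stays 30.0000
seg 3 [270.7°–360°] cycloidal, h=25: θ=315° here. β=44.3, B=89.3. 25·(0.4961 − sin(2π·0.4961)/(2π)) = 12.3040 → s = 42.3040

42.3040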